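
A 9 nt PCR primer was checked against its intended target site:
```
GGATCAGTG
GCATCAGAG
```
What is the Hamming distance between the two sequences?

2

The sequences differ at positions 2, 8 (1-based) — 2 in total.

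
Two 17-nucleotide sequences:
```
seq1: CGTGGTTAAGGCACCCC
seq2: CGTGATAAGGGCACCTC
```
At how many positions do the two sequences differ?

Mismatches (1-based): position 5: G→A; position 7: T→A; position 9: A→G; position 16: C→T.

4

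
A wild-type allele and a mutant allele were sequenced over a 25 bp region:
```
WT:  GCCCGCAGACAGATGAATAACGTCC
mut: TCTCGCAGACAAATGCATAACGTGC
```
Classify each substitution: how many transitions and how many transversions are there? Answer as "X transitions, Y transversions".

2 transitions, 3 transversions

Transitions (purine↔purine or pyrimidine↔pyrimidine): 3 C→T, 12 G→A.
Transversions (purine↔pyrimidine): 1 G→T, 16 A→C, 24 C→G.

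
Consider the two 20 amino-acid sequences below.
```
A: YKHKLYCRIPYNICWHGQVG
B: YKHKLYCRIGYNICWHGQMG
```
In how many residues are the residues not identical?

2

Comparing position by position, 2 residues differ: 10 (P/G), 19 (V/M).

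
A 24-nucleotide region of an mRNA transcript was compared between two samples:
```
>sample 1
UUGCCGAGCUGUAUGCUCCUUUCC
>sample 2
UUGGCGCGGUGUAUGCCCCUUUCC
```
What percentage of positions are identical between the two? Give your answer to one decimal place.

83.3%

Mismatches at positions 4, 7, 9, 17 (1-based): 4 of 24.
Identical positions: 20/24 = 83.33% → 83.3%.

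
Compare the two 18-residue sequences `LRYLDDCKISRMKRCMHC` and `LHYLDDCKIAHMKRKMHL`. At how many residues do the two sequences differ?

5

The sequences differ at residues 2, 10, 11, 15, 18 (1-based) — 5 in total.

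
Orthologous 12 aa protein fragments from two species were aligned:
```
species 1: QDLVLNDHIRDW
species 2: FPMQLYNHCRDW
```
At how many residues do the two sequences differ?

7

The sequences differ at residues 1, 2, 3, 4, 6, 7, 9 (1-based) — 7 in total.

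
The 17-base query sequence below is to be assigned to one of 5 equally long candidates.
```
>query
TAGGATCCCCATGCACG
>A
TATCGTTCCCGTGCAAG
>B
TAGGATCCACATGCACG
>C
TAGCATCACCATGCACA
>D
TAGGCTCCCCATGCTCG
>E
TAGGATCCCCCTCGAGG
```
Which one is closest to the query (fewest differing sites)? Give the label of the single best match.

B

Hamming distances to query — A: 6; B: 1; C: 3; D: 2; E: 4.
Smallest is B with 1 mismatch.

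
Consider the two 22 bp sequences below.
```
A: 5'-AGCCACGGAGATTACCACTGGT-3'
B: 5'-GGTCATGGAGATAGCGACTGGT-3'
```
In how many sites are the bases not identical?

6

Mismatches (1-based): site 1: A→G; site 3: C→T; site 6: C→T; site 13: T→A; site 14: A→G; site 16: C→G.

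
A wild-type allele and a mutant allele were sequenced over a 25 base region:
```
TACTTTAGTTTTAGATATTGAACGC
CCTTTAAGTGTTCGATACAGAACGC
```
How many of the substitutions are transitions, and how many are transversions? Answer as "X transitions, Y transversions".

3 transitions, 5 transversions

Mismatches (1-based):
base 1: T→C (pyrimidine→pyrimidine, transition)
base 2: A→C (purine→pyrimidine, transversion)
base 3: C→T (pyrimidine→pyrimidine, transition)
base 6: T→A (pyrimidine→purine, transversion)
base 10: T→G (pyrimidine→purine, transversion)
base 13: A→C (purine→pyrimidine, transversion)
base 18: T→C (pyrimidine→pyrimidine, transition)
base 19: T→A (pyrimidine→purine, transversion)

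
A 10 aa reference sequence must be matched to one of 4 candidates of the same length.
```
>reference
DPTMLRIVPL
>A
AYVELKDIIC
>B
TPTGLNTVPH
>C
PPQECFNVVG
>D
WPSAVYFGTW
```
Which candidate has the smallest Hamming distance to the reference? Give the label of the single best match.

B

Hamming distances to reference — A: 9; B: 5; C: 8; D: 9.
Smallest is B with 5 mismatches.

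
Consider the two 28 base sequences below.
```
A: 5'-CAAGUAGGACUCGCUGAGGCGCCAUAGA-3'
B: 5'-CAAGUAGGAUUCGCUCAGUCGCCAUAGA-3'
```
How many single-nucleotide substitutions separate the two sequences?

3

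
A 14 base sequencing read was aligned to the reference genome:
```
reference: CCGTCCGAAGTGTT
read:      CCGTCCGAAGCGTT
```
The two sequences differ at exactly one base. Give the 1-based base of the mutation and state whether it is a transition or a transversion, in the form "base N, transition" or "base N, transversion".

base 11, transition

The sequences differ only at base 11: T→C (pyrimidine→pyrimidine), a transition.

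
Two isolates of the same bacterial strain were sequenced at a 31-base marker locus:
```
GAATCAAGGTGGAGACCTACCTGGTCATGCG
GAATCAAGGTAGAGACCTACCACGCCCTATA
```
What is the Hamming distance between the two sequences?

8

Comparing position by position, 8 sites differ: 11 (G/A), 22 (T/A), 23 (G/C), 25 (T/C), 27 (A/C), 29 (G/A), 30 (C/T), 31 (G/A).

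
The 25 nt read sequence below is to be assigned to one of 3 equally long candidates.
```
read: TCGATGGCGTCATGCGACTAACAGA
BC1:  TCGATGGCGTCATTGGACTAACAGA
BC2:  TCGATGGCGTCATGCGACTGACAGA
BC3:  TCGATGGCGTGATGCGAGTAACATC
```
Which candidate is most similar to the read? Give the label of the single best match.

BC2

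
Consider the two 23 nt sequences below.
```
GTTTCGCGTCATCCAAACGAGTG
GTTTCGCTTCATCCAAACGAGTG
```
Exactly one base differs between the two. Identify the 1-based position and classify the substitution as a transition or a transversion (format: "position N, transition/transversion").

The sequences differ only at position 8: G→T (purine→pyrimidine), a transversion.

position 8, transversion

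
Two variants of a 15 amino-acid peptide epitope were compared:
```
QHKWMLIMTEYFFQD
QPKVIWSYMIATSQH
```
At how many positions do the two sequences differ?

Comparing position by position, 12 positions differ: 2 (H/P), 4 (W/V), 5 (M/I), 6 (L/W), 7 (I/S), 8 (M/Y), 9 (T/M), 10 (E/I), 11 (Y/A), 12 (F/T), 13 (F/S), 15 (D/H).

12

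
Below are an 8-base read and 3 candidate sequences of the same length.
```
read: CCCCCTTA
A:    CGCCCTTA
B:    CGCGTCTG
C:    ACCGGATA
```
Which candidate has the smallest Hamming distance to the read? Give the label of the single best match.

A differs at 1 site; B differs at 5 sites; C differs at 4 sites. The closest is A.

A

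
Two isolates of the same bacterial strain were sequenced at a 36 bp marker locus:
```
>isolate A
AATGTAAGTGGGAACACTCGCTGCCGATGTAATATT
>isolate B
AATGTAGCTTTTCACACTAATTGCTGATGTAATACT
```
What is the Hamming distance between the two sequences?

The sequences differ at positions 7, 8, 10, 11, 12, 13, 19, 20, 21, 25, 35 (1-based) — 11 in total.

11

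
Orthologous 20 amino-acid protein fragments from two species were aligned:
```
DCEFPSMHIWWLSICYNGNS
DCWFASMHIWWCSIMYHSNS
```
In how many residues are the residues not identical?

6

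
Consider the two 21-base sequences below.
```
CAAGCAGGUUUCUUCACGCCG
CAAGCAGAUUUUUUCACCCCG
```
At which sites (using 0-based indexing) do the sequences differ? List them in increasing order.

Scanning 0-based: 7: G/A; 11: C/U; 17: G/C.

7, 11, 17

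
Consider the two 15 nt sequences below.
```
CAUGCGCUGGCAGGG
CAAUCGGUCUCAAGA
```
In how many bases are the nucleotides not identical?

Comparing position by position, 7 bases differ: 3 (U/A), 4 (G/U), 7 (C/G), 9 (G/C), 10 (G/U), 13 (G/A), 15 (G/A).

7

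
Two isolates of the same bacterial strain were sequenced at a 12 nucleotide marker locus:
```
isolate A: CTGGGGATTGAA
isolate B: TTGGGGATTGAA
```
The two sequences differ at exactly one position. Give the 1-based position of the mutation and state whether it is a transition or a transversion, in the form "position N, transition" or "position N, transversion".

position 1, transition

Position 1 changes C→T. C is a pyrimidine and T is a pyrimidine, so this is a transition.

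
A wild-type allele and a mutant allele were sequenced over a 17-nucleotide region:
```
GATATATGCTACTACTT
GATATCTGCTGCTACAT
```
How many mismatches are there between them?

Mismatches (1-based): base 6: A→C; base 11: A→G; base 16: T→A.

3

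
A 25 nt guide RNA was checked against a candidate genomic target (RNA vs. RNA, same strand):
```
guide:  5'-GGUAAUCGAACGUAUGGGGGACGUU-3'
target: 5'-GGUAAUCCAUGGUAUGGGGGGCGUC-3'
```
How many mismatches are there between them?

Mismatches (1-based): position 8: G→C; position 10: A→U; position 11: C→G; position 21: A→G; position 25: U→C.

5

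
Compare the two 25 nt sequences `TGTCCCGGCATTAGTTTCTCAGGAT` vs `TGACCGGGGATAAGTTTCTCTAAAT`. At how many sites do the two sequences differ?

7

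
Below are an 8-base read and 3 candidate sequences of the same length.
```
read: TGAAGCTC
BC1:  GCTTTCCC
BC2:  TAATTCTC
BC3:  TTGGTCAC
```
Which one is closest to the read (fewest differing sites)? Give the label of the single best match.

BC2

BC1 differs at 6 sites; BC2 differs at 3 sites; BC3 differs at 5 sites. The closest is BC2.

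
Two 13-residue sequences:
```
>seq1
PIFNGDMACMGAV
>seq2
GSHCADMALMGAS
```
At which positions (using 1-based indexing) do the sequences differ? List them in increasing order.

1, 2, 3, 4, 5, 9, 13

Scanning 1-based: 1: P/G; 2: I/S; 3: F/H; 4: N/C; 5: G/A; 9: C/L; 13: V/S.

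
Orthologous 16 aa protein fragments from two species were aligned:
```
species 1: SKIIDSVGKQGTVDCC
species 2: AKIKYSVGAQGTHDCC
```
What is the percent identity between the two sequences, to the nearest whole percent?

69%

5 positions differ (1, 4, 5, 9, 13), so 11 of 16 match: 11/16 = 68.75%.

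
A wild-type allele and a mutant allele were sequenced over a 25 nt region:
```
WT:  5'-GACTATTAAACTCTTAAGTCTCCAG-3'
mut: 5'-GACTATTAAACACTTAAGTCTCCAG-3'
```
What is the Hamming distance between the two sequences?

1

Mismatches (1-based): base 12: T→A.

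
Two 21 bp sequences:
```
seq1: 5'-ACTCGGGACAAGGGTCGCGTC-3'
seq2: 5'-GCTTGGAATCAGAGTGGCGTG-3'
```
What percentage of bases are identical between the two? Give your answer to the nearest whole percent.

62%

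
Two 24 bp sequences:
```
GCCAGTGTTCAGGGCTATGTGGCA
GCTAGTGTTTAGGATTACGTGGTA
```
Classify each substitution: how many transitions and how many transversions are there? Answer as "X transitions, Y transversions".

Mismatches (1-based):
base 3: C→T (pyrimidine→pyrimidine, transition)
base 10: C→T (pyrimidine→pyrimidine, transition)
base 14: G→A (purine→purine, transition)
base 15: C→T (pyrimidine→pyrimidine, transition)
base 18: T→C (pyrimidine→pyrimidine, transition)
base 23: C→T (pyrimidine→pyrimidine, transition)

6 transitions, 0 transversions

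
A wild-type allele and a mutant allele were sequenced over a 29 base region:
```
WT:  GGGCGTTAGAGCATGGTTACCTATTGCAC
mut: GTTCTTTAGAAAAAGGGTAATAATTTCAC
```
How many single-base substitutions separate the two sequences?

The sequences differ at sites 2, 3, 5, 11, 12, 14, 17, 20, 21, 22, 26 (1-based) — 11 in total.

11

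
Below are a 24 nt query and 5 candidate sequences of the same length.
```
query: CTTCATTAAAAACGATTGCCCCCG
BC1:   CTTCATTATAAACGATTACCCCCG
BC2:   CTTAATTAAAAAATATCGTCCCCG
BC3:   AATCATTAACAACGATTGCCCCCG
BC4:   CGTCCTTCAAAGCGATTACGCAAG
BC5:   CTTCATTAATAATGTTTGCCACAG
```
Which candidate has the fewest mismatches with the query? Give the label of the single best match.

BC1

Hamming distances to query — BC1: 2; BC2: 5; BC3: 3; BC4: 8; BC5: 5.
Smallest is BC1 with 2 mismatches.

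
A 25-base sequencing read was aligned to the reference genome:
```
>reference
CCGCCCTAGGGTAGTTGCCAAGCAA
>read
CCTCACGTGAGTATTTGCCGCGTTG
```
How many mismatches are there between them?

The sequences differ at sites 3, 5, 7, 8, 10, 14, 20, 21, 23, 24, 25 (1-based) — 11 in total.

11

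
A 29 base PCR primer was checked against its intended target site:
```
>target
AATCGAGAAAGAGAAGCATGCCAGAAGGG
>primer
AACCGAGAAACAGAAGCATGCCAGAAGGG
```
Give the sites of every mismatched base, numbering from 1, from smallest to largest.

Differences at site 3 (T→C), site 11 (G→C).

3, 11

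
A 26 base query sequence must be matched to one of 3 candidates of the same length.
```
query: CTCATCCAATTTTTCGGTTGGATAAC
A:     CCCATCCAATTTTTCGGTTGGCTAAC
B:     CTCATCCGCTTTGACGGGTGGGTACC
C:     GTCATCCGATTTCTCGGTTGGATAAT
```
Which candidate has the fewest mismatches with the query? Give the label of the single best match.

A

Hamming distances to query — A: 2; B: 7; C: 4.
Smallest is A with 2 mismatches.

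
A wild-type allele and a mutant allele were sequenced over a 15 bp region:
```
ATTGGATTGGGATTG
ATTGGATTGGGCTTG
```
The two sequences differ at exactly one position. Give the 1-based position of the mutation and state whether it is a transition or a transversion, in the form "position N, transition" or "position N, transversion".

The sequences differ only at position 12: A→C (purine→pyrimidine), a transversion.

position 12, transversion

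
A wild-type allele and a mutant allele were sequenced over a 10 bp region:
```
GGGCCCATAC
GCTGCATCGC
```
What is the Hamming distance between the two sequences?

The sequences differ at bases 2, 3, 4, 6, 7, 8, 9 (1-based) — 7 in total.

7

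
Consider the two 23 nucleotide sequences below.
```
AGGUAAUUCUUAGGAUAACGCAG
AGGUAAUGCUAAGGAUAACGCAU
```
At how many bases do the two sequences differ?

3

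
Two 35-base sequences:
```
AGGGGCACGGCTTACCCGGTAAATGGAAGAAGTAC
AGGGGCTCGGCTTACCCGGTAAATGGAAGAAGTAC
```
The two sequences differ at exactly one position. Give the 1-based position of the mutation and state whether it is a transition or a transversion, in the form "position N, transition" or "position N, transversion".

Position 7 changes A→T. A is a purine and T is a pyrimidine, so this is a transversion.

position 7, transversion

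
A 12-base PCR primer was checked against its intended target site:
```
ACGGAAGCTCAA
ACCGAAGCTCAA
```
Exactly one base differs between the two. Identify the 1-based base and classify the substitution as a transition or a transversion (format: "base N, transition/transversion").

base 3, transversion

The sequences differ only at base 3: G→C (purine→pyrimidine), a transversion.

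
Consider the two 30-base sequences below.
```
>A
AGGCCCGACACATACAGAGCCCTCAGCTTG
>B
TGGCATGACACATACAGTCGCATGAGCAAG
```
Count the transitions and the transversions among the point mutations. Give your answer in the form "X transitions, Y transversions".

Transitions (purine↔purine or pyrimidine↔pyrimidine): 6 C→T.
Transversions (purine↔pyrimidine): 1 A→T, 5 C→A, 18 A→T, 19 G→C, 20 C→G, 22 C→A, 24 C→G, 28 T→A, 29 T→A.

1 transition, 9 transversions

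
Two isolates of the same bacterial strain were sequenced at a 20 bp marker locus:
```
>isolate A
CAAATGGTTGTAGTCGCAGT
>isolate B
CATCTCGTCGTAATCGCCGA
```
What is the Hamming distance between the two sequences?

Comparing position by position, 7 bases differ: 3 (A/T), 4 (A/C), 6 (G/C), 9 (T/C), 13 (G/A), 18 (A/C), 20 (T/A).

7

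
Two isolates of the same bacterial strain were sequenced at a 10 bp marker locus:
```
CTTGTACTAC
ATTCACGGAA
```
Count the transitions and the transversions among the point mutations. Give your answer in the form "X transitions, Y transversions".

0 transitions, 7 transversions

Transitions (purine↔purine or pyrimidine↔pyrimidine): none.
Transversions (purine↔pyrimidine): 1 C→A, 4 G→C, 5 T→A, 6 A→C, 7 C→G, 8 T→G, 10 C→A.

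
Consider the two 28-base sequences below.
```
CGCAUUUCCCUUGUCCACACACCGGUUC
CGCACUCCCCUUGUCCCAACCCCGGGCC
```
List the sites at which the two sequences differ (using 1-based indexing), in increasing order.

5, 7, 17, 18, 21, 26, 27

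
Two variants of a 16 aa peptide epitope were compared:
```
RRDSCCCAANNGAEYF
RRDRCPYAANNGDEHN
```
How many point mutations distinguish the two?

The sequences differ at positions 4, 6, 7, 13, 15, 16 (1-based) — 6 in total.

6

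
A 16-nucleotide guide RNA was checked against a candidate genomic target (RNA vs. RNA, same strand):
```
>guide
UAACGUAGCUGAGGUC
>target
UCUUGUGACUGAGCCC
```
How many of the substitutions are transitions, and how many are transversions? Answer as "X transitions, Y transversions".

4 transitions, 3 transversions

Mismatches (1-based):
base 2: A→C (purine→pyrimidine, transversion)
base 3: A→U (purine→pyrimidine, transversion)
base 4: C→U (pyrimidine→pyrimidine, transition)
base 7: A→G (purine→purine, transition)
base 8: G→A (purine→purine, transition)
base 14: G→C (purine→pyrimidine, transversion)
base 15: U→C (pyrimidine→pyrimidine, transition)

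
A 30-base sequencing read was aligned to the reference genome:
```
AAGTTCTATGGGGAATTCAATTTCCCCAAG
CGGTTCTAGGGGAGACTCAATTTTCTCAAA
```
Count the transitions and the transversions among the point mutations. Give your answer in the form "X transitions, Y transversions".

7 transitions, 2 transversions

Transitions (purine↔purine or pyrimidine↔pyrimidine): 2 A→G, 13 G→A, 14 A→G, 16 T→C, 24 C→T, 26 C→T, 30 G→A.
Transversions (purine↔pyrimidine): 1 A→C, 9 T→G.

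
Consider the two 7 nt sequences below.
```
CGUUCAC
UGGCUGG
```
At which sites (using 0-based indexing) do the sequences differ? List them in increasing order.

0, 2, 3, 4, 5, 6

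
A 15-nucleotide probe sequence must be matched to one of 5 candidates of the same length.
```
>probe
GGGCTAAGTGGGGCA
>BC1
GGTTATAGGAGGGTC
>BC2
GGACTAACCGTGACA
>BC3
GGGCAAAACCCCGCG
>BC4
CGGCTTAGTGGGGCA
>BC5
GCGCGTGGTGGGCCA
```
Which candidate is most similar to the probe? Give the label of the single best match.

BC1 differs at 8 positions; BC2 differs at 5 positions; BC3 differs at 7 positions; BC4 differs at 2 positions; BC5 differs at 5 positions. The closest is BC4.

BC4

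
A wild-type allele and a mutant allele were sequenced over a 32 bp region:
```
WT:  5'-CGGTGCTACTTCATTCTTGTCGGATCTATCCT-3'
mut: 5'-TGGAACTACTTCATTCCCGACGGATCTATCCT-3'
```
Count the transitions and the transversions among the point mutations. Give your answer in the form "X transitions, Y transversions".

4 transitions, 2 transversions

Mismatches (1-based):
position 1: C→T (pyrimidine→pyrimidine, transition)
position 4: T→A (pyrimidine→purine, transversion)
position 5: G→A (purine→purine, transition)
position 17: T→C (pyrimidine→pyrimidine, transition)
position 18: T→C (pyrimidine→pyrimidine, transition)
position 20: T→A (pyrimidine→purine, transversion)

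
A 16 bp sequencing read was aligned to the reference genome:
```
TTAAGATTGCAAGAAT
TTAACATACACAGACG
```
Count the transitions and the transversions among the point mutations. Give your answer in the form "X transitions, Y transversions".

0 transitions, 7 transversions

Transitions (purine↔purine or pyrimidine↔pyrimidine): none.
Transversions (purine↔pyrimidine): 5 G→C, 8 T→A, 9 G→C, 10 C→A, 11 A→C, 15 A→C, 16 T→G.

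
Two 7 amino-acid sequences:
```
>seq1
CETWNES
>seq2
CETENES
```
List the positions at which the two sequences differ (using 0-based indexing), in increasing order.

Scanning 0-based: 3: W/E.

3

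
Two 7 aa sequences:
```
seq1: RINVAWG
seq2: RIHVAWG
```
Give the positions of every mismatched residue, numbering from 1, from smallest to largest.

3

Scanning 1-based: 3: N/H.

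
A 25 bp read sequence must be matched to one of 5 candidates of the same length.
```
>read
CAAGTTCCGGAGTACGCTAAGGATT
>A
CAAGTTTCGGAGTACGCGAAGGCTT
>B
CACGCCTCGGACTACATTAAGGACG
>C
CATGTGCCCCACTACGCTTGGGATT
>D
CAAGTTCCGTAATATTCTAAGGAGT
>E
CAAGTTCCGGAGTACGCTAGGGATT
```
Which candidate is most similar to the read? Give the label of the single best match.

E

A differs at 3 bases; B differs at 9 bases; C differs at 7 bases; D differs at 5 bases; E differs at 1 base. The closest is E.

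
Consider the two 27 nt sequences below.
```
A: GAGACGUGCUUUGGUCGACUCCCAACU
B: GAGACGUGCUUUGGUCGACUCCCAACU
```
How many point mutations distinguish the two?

0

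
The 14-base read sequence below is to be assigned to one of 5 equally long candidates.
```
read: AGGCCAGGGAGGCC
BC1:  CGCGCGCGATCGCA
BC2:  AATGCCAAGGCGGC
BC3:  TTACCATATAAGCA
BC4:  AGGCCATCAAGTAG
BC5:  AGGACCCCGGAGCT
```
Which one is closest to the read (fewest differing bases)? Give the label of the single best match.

BC4

BC1 differs at 9 bases; BC2 differs at 9 bases; BC3 differs at 8 bases; BC4 differs at 6 bases; BC5 differs at 7 bases. The closest is BC4.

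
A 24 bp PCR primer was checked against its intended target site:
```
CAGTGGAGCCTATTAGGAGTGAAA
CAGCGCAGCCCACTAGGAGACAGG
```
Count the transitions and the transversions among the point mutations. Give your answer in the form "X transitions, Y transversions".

Transitions (purine↔purine or pyrimidine↔pyrimidine): 4 T→C, 11 T→C, 13 T→C, 23 A→G, 24 A→G.
Transversions (purine↔pyrimidine): 6 G→C, 20 T→A, 21 G→C.

5 transitions, 3 transversions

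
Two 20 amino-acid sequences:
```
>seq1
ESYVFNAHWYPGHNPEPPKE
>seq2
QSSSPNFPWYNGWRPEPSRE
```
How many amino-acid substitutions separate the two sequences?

Comparing position by position, 11 positions differ: 1 (E/Q), 3 (Y/S), 4 (V/S), 5 (F/P), 7 (A/F), 8 (H/P), 11 (P/N), 13 (H/W), 14 (N/R), 18 (P/S), 19 (K/R).

11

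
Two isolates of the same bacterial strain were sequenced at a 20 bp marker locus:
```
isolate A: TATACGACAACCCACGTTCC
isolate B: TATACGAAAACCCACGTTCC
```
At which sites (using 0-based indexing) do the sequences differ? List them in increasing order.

Differences at site 7 (C→A).

7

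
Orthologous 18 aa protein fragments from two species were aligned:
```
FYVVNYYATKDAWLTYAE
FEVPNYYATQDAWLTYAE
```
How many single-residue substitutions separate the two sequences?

Mismatches (1-based): residue 2: Y→E; residue 4: V→P; residue 10: K→Q.

3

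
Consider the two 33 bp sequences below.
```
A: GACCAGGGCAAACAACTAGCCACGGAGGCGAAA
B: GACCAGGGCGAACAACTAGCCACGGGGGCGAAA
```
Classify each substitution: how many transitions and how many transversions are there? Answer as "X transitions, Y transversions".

2 transitions, 0 transversions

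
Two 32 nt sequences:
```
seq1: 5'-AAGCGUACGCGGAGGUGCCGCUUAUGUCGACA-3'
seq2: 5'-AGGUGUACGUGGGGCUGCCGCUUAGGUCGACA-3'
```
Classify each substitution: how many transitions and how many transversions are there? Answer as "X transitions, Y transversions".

Transitions (purine↔purine or pyrimidine↔pyrimidine): 2 A→G, 4 C→U, 10 C→U, 13 A→G.
Transversions (purine↔pyrimidine): 15 G→C, 25 U→G.

4 transitions, 2 transversions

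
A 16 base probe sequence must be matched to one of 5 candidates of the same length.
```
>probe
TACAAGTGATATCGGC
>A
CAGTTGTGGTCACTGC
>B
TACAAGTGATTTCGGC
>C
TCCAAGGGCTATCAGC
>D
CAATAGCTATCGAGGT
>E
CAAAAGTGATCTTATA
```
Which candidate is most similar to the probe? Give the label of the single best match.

Hamming distances to probe — A: 8; B: 1; C: 4; D: 9; E: 7.
Smallest is B with 1 mismatch.

B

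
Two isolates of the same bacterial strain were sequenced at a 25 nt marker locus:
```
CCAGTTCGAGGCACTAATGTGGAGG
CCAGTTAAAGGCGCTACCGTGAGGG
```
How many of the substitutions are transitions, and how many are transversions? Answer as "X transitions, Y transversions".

5 transitions, 2 transversions

Mismatches (1-based):
site 7: C→A (pyrimidine→purine, transversion)
site 8: G→A (purine→purine, transition)
site 13: A→G (purine→purine, transition)
site 17: A→C (purine→pyrimidine, transversion)
site 18: T→C (pyrimidine→pyrimidine, transition)
site 22: G→A (purine→purine, transition)
site 23: A→G (purine→purine, transition)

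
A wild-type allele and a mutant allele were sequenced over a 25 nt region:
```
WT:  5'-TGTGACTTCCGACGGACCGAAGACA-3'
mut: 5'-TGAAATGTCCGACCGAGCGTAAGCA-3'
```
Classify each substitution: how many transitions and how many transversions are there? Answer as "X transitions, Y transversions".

4 transitions, 5 transversions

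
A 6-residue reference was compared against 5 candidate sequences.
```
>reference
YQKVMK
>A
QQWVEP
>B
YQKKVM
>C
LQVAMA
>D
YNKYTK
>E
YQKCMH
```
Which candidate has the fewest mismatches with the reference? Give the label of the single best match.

E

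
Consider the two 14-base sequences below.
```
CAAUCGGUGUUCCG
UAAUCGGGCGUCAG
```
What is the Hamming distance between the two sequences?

Comparing position by position, 5 bases differ: 1 (C/U), 8 (U/G), 9 (G/C), 10 (U/G), 13 (C/A).

5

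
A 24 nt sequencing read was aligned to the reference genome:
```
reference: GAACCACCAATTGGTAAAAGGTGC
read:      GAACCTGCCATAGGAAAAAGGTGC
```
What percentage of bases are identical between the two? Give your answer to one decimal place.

79.2%

Mismatches at positions 6, 7, 9, 12, 15 (1-based): 5 of 24.
Identical positions: 19/24 = 79.17% → 79.2%.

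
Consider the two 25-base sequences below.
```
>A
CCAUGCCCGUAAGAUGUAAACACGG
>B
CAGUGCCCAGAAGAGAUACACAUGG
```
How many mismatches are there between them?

8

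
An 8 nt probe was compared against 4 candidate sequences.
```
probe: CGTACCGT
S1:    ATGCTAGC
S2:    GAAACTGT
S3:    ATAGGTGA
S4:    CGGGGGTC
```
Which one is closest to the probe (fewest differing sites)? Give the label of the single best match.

S1 differs at 7 sites; S2 differs at 4 sites; S3 differs at 7 sites; S4 differs at 6 sites. The closest is S2.

S2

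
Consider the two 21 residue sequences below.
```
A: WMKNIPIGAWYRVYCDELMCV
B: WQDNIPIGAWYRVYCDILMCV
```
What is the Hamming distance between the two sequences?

The sequences differ at positions 2, 3, 17 (1-based) — 3 in total.

3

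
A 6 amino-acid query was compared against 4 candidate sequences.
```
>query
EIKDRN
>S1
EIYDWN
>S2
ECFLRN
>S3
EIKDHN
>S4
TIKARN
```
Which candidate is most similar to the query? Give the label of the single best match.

S1 differs at 2 positions; S2 differs at 3 positions; S3 differs at 1 position; S4 differs at 2 positions. The closest is S3.

S3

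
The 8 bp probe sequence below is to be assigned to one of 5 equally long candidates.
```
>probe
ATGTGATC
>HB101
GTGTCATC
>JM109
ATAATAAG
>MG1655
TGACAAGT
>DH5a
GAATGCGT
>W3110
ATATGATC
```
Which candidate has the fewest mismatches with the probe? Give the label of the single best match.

HB101 differs at 2 positions; JM109 differs at 5 positions; MG1655 differs at 7 positions; DH5a differs at 6 positions; W3110 differs at 1 position. The closest is W3110.

W3110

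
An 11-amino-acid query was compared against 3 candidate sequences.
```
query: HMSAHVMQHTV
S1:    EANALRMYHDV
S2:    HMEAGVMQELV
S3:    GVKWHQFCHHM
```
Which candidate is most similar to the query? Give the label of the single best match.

S2

S1 differs at 7 positions; S2 differs at 4 positions; S3 differs at 9 positions. The closest is S2.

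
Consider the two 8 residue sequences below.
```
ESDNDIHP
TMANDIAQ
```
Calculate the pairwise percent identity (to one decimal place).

Mismatches at positions 1, 2, 3, 7, 8 (1-based): 5 of 8.
Identical positions: 3/8 = 37.5% → 37.5%.

37.5%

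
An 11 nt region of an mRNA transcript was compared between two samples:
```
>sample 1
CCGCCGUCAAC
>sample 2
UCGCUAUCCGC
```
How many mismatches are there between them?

Comparing position by position, 5 positions differ: 1 (C/U), 5 (C/U), 6 (G/A), 9 (A/C), 10 (A/G).

5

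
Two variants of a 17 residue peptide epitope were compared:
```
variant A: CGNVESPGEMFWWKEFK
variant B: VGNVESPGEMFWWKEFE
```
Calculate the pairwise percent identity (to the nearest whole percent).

88%

2 positions differ (1, 17), so 15 of 17 match: 15/17 = 88.24%.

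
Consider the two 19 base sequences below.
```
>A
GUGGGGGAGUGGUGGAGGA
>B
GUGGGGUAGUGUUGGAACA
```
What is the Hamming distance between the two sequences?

Mismatches (1-based): site 7: G→U; site 12: G→U; site 17: G→A; site 18: G→C.

4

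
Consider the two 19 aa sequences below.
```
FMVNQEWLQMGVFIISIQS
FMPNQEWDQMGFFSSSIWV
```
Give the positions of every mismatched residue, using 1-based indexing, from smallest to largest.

Differences at position 3 (V→P), position 8 (L→D), position 12 (V→F), position 14 (I→S), position 15 (I→S), position 18 (Q→W), position 19 (S→V).

3, 8, 12, 14, 15, 18, 19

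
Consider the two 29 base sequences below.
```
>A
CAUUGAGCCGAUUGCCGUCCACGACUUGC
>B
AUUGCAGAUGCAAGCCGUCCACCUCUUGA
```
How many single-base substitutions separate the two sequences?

12

The sequences differ at positions 1, 2, 4, 5, 8, 9, 11, 12, 13, 23, 24, 29 (1-based) — 12 in total.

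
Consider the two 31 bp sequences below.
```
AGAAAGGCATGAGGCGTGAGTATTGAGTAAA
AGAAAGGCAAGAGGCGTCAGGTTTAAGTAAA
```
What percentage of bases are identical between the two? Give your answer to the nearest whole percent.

84%

5 positions differ (10, 18, 21, 22, 25), so 26 of 31 match: 26/31 = 83.87%.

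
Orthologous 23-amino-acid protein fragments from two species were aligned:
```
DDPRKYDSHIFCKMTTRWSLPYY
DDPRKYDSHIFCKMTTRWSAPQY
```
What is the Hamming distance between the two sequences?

2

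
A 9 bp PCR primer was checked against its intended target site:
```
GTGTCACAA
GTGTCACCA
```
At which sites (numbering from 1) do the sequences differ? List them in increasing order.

8

Scanning 1-based: 8: A/C.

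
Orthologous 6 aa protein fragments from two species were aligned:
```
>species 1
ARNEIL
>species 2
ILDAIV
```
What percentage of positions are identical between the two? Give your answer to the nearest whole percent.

17%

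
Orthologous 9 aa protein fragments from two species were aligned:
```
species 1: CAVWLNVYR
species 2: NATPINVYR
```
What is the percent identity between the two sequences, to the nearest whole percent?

56%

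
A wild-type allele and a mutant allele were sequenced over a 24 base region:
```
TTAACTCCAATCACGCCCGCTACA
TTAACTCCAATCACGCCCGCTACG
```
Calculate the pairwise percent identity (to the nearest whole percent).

96%

Mismatch at position 24 (1-based): 1 of 24.
Identical positions: 23/24 = 95.83% → 96%.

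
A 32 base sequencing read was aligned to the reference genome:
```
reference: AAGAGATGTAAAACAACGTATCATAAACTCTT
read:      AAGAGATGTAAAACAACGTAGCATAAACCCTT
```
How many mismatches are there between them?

The sequences differ at bases 21, 29 (1-based) — 2 in total.

2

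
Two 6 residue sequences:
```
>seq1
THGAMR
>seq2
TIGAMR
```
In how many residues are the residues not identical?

The sequences differ at residues 2 (1-based) — 1 in total.

1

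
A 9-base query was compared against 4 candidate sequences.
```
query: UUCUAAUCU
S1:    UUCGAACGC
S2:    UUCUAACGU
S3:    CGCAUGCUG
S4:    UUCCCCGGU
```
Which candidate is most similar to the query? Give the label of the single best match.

S2

Hamming distances to query — S1: 4; S2: 2; S3: 8; S4: 5.
Smallest is S2 with 2 mismatches.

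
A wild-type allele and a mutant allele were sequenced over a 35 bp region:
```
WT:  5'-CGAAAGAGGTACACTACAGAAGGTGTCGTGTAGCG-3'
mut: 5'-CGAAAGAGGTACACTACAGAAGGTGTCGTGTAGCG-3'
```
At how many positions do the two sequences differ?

0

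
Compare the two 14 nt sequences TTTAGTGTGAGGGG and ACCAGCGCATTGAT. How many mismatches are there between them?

Comparing position by position, 10 positions differ: 1 (T/A), 2 (T/C), 3 (T/C), 6 (T/C), 8 (T/C), 9 (G/A), 10 (A/T), 11 (G/T), 13 (G/A), 14 (G/T).

10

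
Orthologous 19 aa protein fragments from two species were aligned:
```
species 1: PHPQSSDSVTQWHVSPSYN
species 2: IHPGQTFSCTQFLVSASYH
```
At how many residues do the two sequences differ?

10

Comparing position by position, 10 residues differ: 1 (P/I), 4 (Q/G), 5 (S/Q), 6 (S/T), 7 (D/F), 9 (V/C), 12 (W/F), 13 (H/L), 16 (P/A), 19 (N/H).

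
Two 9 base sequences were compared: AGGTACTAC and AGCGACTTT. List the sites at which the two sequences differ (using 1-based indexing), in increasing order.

3, 4, 8, 9

Scanning 1-based: 3: G/C; 4: T/G; 8: A/T; 9: C/T.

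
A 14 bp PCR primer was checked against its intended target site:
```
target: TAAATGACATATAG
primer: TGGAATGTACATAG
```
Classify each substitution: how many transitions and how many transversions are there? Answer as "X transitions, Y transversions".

5 transitions, 2 transversions

Mismatches (1-based):
site 2: A→G (purine→purine, transition)
site 3: A→G (purine→purine, transition)
site 5: T→A (pyrimidine→purine, transversion)
site 6: G→T (purine→pyrimidine, transversion)
site 7: A→G (purine→purine, transition)
site 8: C→T (pyrimidine→pyrimidine, transition)
site 10: T→C (pyrimidine→pyrimidine, transition)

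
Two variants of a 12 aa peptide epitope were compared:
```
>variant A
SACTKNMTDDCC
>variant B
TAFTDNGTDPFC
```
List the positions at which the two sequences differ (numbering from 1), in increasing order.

1, 3, 5, 7, 10, 11

Differences at position 1 (S→T), position 3 (C→F), position 5 (K→D), position 7 (M→G), position 10 (D→P), position 11 (C→F).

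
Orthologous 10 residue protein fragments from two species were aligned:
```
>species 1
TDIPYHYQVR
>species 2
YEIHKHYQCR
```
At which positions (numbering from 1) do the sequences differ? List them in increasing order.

1, 2, 4, 5, 9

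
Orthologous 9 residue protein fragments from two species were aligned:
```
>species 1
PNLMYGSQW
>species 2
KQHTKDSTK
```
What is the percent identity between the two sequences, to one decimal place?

8 positions differ (1, 2, 3, 4, 5, 6, 8, 9), so 1 of 9 match: 1/9 = 11.11%.

11.1%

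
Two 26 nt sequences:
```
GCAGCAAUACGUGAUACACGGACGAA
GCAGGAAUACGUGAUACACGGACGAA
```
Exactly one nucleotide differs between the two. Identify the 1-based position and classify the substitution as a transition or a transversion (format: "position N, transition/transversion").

position 5, transversion

Position 5 changes C→G. C is a pyrimidine and G is a purine, so this is a transversion.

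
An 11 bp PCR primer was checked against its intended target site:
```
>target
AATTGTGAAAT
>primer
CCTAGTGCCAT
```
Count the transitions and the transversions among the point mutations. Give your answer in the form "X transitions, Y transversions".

Transitions (purine↔purine or pyrimidine↔pyrimidine): none.
Transversions (purine↔pyrimidine): 1 A→C, 2 A→C, 4 T→A, 8 A→C, 9 A→C.

0 transitions, 5 transversions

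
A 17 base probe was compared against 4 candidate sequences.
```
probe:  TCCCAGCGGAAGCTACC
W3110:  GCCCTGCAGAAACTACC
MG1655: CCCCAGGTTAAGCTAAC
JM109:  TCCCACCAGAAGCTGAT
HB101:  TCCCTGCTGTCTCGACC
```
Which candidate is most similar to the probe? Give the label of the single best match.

W3110

W3110 differs at 4 bases; MG1655 differs at 5 bases; JM109 differs at 5 bases; HB101 differs at 6 bases. The closest is W3110.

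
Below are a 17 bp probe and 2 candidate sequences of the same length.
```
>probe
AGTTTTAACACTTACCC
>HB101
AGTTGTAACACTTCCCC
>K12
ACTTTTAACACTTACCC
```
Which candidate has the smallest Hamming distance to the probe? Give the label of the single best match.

Hamming distances to probe — HB101: 2; K12: 1.
Smallest is K12 with 1 mismatch.

K12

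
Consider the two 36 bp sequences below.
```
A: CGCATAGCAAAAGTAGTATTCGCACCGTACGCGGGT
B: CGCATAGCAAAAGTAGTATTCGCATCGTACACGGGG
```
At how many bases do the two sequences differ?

3

The sequences differ at bases 25, 31, 36 (1-based) — 3 in total.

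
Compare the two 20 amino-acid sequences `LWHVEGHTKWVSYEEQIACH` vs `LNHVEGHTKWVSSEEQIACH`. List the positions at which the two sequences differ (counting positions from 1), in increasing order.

2, 13

Differences at position 2 (W→N), position 13 (Y→S).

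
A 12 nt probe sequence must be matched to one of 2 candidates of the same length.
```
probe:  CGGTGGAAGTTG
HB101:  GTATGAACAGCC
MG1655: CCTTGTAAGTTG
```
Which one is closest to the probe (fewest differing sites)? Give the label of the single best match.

MG1655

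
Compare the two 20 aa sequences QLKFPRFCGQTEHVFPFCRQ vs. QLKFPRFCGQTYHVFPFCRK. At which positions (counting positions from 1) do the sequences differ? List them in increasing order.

Differences at position 12 (E→Y), position 20 (Q→K).

12, 20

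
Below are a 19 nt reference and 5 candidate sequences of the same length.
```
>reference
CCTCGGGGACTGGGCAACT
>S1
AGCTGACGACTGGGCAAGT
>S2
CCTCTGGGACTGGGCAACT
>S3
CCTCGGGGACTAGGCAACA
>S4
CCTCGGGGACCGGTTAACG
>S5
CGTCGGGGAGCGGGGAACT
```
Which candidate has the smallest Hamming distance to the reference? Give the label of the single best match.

S2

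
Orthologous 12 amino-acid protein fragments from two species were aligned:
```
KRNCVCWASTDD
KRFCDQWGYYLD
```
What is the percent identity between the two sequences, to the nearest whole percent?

42%

Mismatches at positions 3, 5, 6, 8, 9, 10, 11 (1-based): 7 of 12.
Identical positions: 5/12 = 41.67% → 42%.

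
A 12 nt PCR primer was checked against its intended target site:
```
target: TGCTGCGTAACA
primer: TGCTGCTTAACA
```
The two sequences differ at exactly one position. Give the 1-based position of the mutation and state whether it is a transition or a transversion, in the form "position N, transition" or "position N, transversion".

The sequences differ only at position 7: G→T (purine→pyrimidine), a transversion.

position 7, transversion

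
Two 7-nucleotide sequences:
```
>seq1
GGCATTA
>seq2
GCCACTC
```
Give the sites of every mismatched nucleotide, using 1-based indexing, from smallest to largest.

Differences at site 2 (G→C), site 5 (T→C), site 7 (A→C).

2, 5, 7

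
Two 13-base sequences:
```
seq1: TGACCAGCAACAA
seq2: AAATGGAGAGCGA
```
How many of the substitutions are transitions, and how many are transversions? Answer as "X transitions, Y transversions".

6 transitions, 3 transversions

Mismatches (1-based):
site 1: T→A (pyrimidine→purine, transversion)
site 2: G→A (purine→purine, transition)
site 4: C→T (pyrimidine→pyrimidine, transition)
site 5: C→G (pyrimidine→purine, transversion)
site 6: A→G (purine→purine, transition)
site 7: G→A (purine→purine, transition)
site 8: C→G (pyrimidine→purine, transversion)
site 10: A→G (purine→purine, transition)
site 12: A→G (purine→purine, transition)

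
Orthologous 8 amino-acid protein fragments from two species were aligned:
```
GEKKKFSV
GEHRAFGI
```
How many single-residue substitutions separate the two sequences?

5

The sequences differ at residues 3, 4, 5, 7, 8 (1-based) — 5 in total.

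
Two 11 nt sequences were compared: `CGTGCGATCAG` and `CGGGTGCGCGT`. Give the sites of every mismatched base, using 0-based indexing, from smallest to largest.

2, 4, 6, 7, 9, 10

Scanning 0-based: 2: T/G; 4: C/T; 6: A/C; 7: T/G; 9: A/G; 10: G/T.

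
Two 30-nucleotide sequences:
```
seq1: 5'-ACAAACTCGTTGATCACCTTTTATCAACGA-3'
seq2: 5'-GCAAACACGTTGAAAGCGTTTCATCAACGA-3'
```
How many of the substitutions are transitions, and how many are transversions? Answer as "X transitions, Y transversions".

3 transitions, 4 transversions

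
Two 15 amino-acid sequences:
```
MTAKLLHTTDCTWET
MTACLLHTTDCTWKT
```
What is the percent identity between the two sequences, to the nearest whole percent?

87%

Mismatches at positions 4, 14 (1-based): 2 of 15.
Identical positions: 13/15 = 86.67% → 87%.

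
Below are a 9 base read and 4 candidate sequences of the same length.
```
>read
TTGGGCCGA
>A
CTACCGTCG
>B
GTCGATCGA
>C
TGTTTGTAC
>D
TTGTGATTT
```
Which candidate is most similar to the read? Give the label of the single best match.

B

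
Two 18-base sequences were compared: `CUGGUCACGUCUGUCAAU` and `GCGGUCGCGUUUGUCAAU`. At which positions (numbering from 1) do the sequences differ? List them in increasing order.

Differences at position 1 (C→G), position 2 (U→C), position 7 (A→G), position 11 (C→U).

1, 2, 7, 11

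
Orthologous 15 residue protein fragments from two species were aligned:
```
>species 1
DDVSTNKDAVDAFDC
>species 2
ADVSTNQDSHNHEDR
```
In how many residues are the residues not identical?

Comparing position by position, 8 residues differ: 1 (D/A), 7 (K/Q), 9 (A/S), 10 (V/H), 11 (D/N), 12 (A/H), 13 (F/E), 15 (C/R).

8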